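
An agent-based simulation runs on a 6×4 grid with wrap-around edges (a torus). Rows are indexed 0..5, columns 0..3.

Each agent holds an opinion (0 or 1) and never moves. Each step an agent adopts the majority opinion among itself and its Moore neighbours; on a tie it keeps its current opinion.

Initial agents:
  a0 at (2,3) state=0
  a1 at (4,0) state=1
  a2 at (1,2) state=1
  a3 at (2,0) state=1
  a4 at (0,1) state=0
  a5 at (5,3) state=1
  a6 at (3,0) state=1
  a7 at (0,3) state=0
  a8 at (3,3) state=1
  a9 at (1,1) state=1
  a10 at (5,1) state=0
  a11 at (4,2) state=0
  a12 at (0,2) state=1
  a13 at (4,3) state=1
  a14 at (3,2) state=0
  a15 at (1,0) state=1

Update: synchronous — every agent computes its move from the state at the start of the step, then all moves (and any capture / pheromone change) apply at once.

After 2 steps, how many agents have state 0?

t=1: a0@(2,3):1 a1@(4,0):1 a2@(1,2):1 a3@(2,0):1 a4@(0,1):1 a5@(5,3):1 a6@(3,0):1 a7@(0,3):1 a8@(3,3):1 a9@(1,1):1 a10@(5,1):0 a11@(4,2):0 a12@(0,2):1 a13@(4,3):1 a14@(3,2):0 a15@(1,0):1
t=2: a0@(2,3):1 a1@(4,0):1 a2@(1,2):1 a3@(2,0):1 a4@(0,1):1 a5@(5,3):1 a6@(3,0):1 a7@(0,3):1 a8@(3,3):1 a9@(1,1):1 a10@(5,1):1 a11@(4,2):0 a12@(0,2):1 a13@(4,3):1 a14@(3,2):1 a15@(1,0):1

1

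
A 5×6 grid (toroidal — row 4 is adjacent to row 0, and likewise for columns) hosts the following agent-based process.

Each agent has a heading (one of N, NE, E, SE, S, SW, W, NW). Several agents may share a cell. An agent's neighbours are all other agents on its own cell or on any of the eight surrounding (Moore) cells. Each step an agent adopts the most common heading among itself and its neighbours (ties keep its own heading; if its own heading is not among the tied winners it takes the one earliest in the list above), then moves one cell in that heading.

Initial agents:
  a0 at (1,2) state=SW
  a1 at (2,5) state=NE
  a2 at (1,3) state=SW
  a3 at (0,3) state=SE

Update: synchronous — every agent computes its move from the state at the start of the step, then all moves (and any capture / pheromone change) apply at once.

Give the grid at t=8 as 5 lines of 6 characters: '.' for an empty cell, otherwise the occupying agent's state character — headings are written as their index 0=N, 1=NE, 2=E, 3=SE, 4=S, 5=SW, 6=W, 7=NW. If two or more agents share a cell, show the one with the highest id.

.5....
......
......
.5....
55....

t=1: a0@(2,1):SW a1@(1,0):NE a2@(2,2):SW a3@(1,2):SW
t=2: a0@(3,0):SW a1@(0,1):NE a2@(3,1):SW a3@(2,1):SW
t=3: a0@(4,5):SW a1@(4,2):NE a2@(4,0):SW a3@(3,0):SW
t=4: a0@(0,4):SW a1@(3,3):NE a2@(0,5):SW a3@(4,5):SW
t=5: a0@(1,3):SW a1@(2,4):NE a2@(1,4):SW a3@(0,4):SW
t=6: a0@(2,2):SW a1@(3,3):SW a2@(2,3):SW a3@(1,3):SW
t=7: a0@(3,1):SW a1@(4,2):SW a2@(3,2):SW a3@(2,2):SW
t=8: a0@(4,0):SW a1@(0,1):SW a2@(4,1):SW a3@(3,1):SW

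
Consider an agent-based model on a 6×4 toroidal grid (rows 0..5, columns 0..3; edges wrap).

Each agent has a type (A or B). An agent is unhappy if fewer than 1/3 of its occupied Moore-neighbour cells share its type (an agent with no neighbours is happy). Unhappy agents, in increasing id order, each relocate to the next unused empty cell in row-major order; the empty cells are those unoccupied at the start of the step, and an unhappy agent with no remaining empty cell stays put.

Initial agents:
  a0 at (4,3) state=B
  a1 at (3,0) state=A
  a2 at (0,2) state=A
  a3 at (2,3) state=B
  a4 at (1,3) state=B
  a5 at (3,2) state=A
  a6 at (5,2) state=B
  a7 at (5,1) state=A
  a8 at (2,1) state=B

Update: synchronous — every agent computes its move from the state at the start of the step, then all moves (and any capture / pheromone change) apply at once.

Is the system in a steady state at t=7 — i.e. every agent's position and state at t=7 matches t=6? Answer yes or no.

t=1: a0@(4,3):B a1@(0,0):A a2@(0,2):A a3@(2,3):B a4@(1,3):B a5@(0,1):A a6@(5,2):B a7@(5,1):A a8@(0,3):B
t=2: (unchanged — steady state)

yes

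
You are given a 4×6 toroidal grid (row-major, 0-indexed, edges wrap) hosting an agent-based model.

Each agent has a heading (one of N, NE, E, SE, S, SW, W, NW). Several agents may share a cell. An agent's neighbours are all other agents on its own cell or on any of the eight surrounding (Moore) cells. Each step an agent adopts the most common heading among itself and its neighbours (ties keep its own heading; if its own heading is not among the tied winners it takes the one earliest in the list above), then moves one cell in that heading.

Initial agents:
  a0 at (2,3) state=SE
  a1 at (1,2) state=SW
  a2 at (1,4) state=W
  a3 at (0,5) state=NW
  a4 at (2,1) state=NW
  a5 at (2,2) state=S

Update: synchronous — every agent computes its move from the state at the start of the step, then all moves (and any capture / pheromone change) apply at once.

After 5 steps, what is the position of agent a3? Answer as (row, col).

t=1: a0@(3,4):SE a1@(2,1):SW a2@(1,3):W a3@(3,4):NW a4@(1,0):NW a5@(3,2):S
t=2: a0@(0,5):SE a1@(3,0):SW a2@(1,2):W a3@(2,3):NW a4@(0,5):NW a5@(0,2):S
t=3: a0@(1,0):SE a1@(0,5):SW a2@(1,1):W a3@(1,2):NW a4@(3,4):NW a5@(1,2):S
t=4: a0@(2,1):SE a1@(1,4):SW a2@(1,0):W a3@(0,1):NW a4@(2,3):NW a5@(2,2):S
t=5: a0@(3,2):SE a1@(2,3):SW a2@(1,5):W a3@(3,0):NW a4@(1,2):NW a5@(3,2):S

(3, 0)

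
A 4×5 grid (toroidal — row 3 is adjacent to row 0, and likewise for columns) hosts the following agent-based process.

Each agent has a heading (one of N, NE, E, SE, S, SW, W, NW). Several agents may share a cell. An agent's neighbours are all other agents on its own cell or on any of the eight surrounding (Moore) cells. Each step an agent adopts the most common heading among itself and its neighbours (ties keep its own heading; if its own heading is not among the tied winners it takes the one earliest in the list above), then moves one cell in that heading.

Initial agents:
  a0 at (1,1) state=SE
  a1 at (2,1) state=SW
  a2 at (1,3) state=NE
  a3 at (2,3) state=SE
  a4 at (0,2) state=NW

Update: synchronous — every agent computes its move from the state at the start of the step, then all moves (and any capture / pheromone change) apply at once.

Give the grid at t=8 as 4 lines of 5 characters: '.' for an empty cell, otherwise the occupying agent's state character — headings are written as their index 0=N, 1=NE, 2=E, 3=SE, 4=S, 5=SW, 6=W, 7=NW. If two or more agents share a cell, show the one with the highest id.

.....
....3
33..3
.3...

t=1: a0@(2,2):SE a1@(3,0):SW a2@(0,4):NE a3@(3,4):SE a4@(3,1):NW
t=2: a0@(3,3):SE a1@(0,4):SW a2@(3,0):NE a3@(0,0):SE a4@(2,0):NW
t=3: a0@(0,4):SE a1@(1,0):SE a2@(2,1):NE a3@(1,1):SE a4@(1,4):NW
t=4: a0@(1,0):SE a1@(2,1):SE a2@(3,2):SE a3@(2,2):SE a4@(2,0):SE
t=5: a0@(2,1):SE a1@(3,2):SE a2@(0,3):SE a3@(3,3):SE a4@(3,1):SE
t=6: a0@(3,2):SE a1@(0,3):SE a2@(1,4):SE a3@(0,4):SE a4@(0,2):SE
t=7: a0@(0,3):SE a1@(1,4):SE a2@(2,0):SE a3@(1,0):SE a4@(1,3):SE
t=8: a0@(1,4):SE a1@(2,0):SE a2@(3,1):SE a3@(2,1):SE a4@(2,4):SE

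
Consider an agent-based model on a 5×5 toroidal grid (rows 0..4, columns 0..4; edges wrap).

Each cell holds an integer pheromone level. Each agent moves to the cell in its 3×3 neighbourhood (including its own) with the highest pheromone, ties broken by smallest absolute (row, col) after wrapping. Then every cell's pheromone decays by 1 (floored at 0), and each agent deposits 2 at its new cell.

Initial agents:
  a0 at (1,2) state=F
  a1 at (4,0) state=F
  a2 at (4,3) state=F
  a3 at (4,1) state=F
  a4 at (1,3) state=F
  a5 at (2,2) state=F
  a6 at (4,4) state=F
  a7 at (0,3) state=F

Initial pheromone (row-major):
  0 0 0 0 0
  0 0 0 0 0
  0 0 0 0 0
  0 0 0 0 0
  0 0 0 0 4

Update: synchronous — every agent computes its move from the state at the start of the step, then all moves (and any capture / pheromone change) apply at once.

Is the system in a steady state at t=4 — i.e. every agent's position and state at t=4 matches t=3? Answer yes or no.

no

t=1: a0@(0,1) a1@(4,4) a2@(4,4) a3@(0,0) a4@(0,2) a5@(1,1) a6@(4,4) a7@(4,4) | pheromone: 2 2 2 0 0 / 0 2 0 0 0 / 0 0 0 0 0 / 0 0 0 0 0 / 0 0 0 0 11
t=2: a0@(0,0) a1@(4,4) a2@(4,4) a3@(4,4) a4@(0,1) a5@(0,0) a6@(4,4) a7@(4,4) | pheromone: 5 3 1 0 0 / 0 1 0 0 0 / 0 0 0 0 0 / 0 0 0 0 0 / 0 0 0 0 20
t=3: a0@(4,4) a1@(4,4) a2@(4,4) a3@(4,4) a4@(0,0) a5@(4,4) a6@(4,4) a7@(4,4) | pheromone: 6 2 0 0 0 / 0 0 0 0 0 / 0 0 0 0 0 / 0 0 0 0 0 / 0 0 0 0 33
t=4: a0@(4,4) a1@(4,4) a2@(4,4) a3@(4,4) a4@(4,4) a5@(4,4) a6@(4,4) a7@(4,4) | pheromone: 5 1 0 0 0 / 0 0 0 0 0 / 0 0 0 0 0 / 0 0 0 0 0 / 0 0 0 0 48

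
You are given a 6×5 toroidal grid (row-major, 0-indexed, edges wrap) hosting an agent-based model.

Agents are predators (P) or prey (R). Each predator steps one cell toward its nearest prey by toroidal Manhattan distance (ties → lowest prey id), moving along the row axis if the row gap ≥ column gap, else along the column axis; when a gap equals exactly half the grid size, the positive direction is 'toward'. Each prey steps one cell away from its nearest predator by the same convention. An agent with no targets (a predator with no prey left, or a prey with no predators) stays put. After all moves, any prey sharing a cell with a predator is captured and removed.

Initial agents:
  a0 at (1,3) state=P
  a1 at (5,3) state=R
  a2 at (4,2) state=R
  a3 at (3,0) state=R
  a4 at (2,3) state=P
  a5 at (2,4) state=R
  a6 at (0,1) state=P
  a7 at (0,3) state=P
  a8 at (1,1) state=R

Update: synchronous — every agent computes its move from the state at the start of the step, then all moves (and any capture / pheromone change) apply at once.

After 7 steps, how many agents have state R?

t=1: a0@(0,3):P a1@(4,3):R a2@(5,2):R a3@(3,1):R a4@(2,4):P a5@(2,0):R a6@(1,1):P a7@(5,3):P a8@(2,1):R
t=2: a0@(5,3):P a1@(3,3):R a2@(5,1):R a3@(4,1):R a4@(2,0):P a6@(2,1):P a7@(4,3):P a8@(3,1):R
t=3: a0@(4,3):P a1@(2,3):R a2@(5,0):R a3@(5,1):R a4@(3,0):P a6@(3,1):P a7@(3,3):P a8@(4,1):R
t=4: a0@(3,3):P a1@(1,3):R a2@(0,0):R a3@(0,1):R a4@(4,0):P a6@(4,1):P a7@(2,3):P a8@(5,1):R
t=5: a0@(2,3):P a1@(0,3):R a2@(1,0):R a3@(1,1):R a4@(5,0):P a6@(5,1):P a7@(1,3):P a8@(0,1):R
t=6: a0@(1,3):P a1@(5,3):R a2@(2,0):R a3@(2,1):R a4@(0,0):P a6@(0,1):P a7@(0,3):P a8@(1,1):R
t=7: a0@(0,3):P a1@(4,3):R a2@(3,0):R a3@(3,1):R a4@(1,0):P a6@(1,1):P a7@(5,3):P a8@(2,1):R

4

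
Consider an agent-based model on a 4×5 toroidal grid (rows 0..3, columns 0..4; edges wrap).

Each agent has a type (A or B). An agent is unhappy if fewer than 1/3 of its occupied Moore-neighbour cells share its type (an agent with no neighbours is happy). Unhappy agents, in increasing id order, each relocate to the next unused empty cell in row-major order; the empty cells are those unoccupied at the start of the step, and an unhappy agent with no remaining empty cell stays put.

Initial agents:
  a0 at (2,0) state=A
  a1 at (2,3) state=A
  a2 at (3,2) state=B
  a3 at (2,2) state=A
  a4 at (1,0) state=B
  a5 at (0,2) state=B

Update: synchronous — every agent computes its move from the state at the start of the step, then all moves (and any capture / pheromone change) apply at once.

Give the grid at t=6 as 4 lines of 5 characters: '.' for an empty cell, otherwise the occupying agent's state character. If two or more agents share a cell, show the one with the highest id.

t=1: a0@(0,0):A a1@(2,3):A a2@(3,2):B a3@(2,2):A a4@(0,1):B a5@(0,2):B
t=2: a0@(0,3):A a1@(2,3):A a2@(3,2):B a3@(2,2):A a4@(0,1):B a5@(0,2):B
t=3: a0@(0,0):A a1@(2,3):A a2@(3,2):B a3@(2,2):A a4@(0,1):B a5@(0,2):B
t=4: a0@(0,3):A a1@(2,3):A a2@(3,2):B a3@(2,2):A a4@(0,1):B a5@(0,2):B
t=5: a0@(0,0):A a1@(2,3):A a2@(3,2):B a3@(2,2):A a4@(0,1):B a5@(0,2):B
t=6: a0@(0,3):A a1@(2,3):A a2@(3,2):B a3@(2,2):A a4@(0,1):B a5@(0,2):B

.BBA.
.....
..AA.
..B..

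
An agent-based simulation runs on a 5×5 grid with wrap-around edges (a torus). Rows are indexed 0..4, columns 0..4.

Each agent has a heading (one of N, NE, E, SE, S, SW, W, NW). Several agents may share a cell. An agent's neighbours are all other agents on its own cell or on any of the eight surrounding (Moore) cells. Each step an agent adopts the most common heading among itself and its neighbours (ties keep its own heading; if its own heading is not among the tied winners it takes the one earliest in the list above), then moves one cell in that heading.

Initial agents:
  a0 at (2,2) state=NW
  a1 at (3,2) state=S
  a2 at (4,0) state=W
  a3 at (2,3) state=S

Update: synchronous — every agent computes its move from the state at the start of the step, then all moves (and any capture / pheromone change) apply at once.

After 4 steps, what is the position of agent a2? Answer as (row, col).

t=1: a0@(3,2):S a1@(4,2):S a2@(4,4):W a3@(3,3):S
t=2: a0@(4,2):S a1@(0,2):S a2@(4,3):W a3@(4,3):S
t=3: a0@(0,2):S a1@(1,2):S a2@(0,3):S a3@(0,3):S
t=4: a0@(1,2):S a1@(2,2):S a2@(1,3):S a3@(1,3):S

(1, 3)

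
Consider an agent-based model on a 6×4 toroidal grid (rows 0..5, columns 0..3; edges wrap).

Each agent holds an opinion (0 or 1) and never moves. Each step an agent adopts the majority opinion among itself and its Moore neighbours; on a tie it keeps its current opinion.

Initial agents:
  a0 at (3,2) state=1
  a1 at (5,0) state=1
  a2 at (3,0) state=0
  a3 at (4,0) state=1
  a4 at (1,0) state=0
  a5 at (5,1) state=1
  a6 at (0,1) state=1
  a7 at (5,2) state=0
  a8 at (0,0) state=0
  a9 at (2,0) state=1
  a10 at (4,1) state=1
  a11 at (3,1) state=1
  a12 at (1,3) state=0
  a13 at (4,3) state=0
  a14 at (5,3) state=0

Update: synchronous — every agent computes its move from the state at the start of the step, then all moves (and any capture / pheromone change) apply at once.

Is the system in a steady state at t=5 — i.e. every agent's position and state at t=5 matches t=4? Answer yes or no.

no

t=1: a0@(3,2):1 a1@(5,0):1 a2@(3,0):1 a3@(4,0):1 a4@(1,0):0 a5@(5,1):1 a6@(0,1):1 a7@(5,2):0 a8@(0,0):0 a9@(2,0):0 a10@(4,1):1 a11@(3,1):1 a12@(1,3):0 a13@(4,3):0 a14@(5,3):0
t=2: a0@(3,2):1 a1@(5,0):1 a2@(3,0):1 a3@(4,0):1 a4@(1,0):0 a5@(5,1):1 a6@(0,1):1 a7@(5,2):0 a8@(0,0):0 a9@(2,0):0 a10@(4,1):1 a11@(3,1):1 a12@(1,3):0 a13@(4,3):1 a14@(5,3):0
t=3: a0@(3,2):1 a1@(5,0):1 a2@(3,0):1 a3@(4,0):1 a4@(1,0):0 a5@(5,1):1 a6@(0,1):1 a7@(5,2):1 a8@(0,0):0 a9@(2,0):0 a10@(4,1):1 a11@(3,1):1 a12@(1,3):0 a13@(4,3):1 a14@(5,3):0
t=4: a0@(3,2):1 a1@(5,0):1 a2@(3,0):1 a3@(4,0):1 a4@(1,0):0 a5@(5,1):1 a6@(0,1):1 a7@(5,2):1 a8@(0,0):0 a9@(2,0):0 a10@(4,1):1 a11@(3,1):1 a12@(1,3):0 a13@(4,3):1 a14@(5,3):1
t=5: a0@(3,2):1 a1@(5,0):1 a2@(3,0):1 a3@(4,0):1 a4@(1,0):0 a5@(5,1):1 a6@(0,1):1 a7@(5,2):1 a8@(0,0):1 a9@(2,0):0 a10@(4,1):1 a11@(3,1):1 a12@(1,3):0 a13@(4,3):1 a14@(5,3):1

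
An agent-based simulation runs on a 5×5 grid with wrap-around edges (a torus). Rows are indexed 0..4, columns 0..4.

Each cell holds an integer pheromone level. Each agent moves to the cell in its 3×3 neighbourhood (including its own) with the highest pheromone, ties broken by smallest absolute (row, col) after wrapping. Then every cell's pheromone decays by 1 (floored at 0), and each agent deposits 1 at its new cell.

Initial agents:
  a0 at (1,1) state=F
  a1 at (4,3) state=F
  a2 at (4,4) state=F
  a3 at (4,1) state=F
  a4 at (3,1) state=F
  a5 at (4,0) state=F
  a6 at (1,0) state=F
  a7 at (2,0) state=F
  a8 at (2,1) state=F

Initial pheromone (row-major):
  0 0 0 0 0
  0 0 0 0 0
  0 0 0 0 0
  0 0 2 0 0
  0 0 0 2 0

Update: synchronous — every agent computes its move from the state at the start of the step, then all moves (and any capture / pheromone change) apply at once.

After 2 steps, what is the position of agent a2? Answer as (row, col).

(3, 2)

t=1: a0@(0,0) a1@(3,2) a2@(4,3) a3@(3,2) a4@(3,2) a5@(0,0) a6@(0,0) a7@(1,0) a8@(3,2) | pheromone: 3 0 0 0 0 / 1 0 0 0 0 / 0 0 0 0 0 / 0 0 5 0 0 / 0 0 0 2 0
t=2: a0@(0,0) a1@(3,2) a2@(3,2) a3@(3,2) a4@(3,2) a5@(0,0) a6@(0,0) a7@(0,0) a8@(3,2) | pheromone: 6 0 0 0 0 / 0 0 0 0 0 / 0 0 0 0 0 / 0 0 9 0 0 / 0 0 0 1 0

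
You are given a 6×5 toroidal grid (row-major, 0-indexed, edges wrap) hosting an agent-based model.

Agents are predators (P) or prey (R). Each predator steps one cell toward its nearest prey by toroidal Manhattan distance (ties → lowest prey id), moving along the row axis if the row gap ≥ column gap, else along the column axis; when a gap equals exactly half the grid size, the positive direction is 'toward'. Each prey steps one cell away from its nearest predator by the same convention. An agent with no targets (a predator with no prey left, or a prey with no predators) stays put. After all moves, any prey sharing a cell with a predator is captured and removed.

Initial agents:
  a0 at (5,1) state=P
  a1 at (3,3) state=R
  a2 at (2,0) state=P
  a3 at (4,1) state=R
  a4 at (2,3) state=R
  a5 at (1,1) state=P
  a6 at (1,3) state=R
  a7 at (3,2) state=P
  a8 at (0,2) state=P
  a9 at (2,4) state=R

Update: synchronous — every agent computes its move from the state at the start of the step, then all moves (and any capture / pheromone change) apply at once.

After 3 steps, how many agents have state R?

4

t=1: a0@(4,1):P a1@(3,4):R a2@(2,4):P a3@(3,1):R a4@(2,2):R a5@(1,2):P a6@(1,4):R a7@(3,3):P a8@(1,2):P a9@(2,3):R
t=2: a0@(3,1):P a1@(4,4):R a2@(3,4):P a3@(2,1):R a4@(3,2):R a5@(2,2):P a6@(0,4):R a7@(3,4):P a8@(2,2):P
t=3: a0@(2,1):P a1@(5,4):R a2@(4,4):P a3@(1,1):R a4@(3,3):R a5@(2,1):P a6@(5,4):R a7@(4,4):P a8@(2,1):P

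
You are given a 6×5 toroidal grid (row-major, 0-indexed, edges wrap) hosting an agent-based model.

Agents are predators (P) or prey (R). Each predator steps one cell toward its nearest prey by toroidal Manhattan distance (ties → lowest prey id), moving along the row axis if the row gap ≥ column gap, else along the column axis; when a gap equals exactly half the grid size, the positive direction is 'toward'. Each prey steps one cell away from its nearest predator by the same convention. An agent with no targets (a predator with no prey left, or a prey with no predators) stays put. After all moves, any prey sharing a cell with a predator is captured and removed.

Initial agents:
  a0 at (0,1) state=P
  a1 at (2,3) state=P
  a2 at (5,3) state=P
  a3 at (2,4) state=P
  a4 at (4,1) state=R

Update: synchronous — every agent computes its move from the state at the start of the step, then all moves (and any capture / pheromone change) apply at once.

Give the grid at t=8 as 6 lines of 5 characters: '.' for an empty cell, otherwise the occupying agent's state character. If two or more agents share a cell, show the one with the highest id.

.....
.....
.R...
P.P..
.PP..
.....

t=1: a0@(5,1):P a1@(3,3):P a2@(5,2):P a3@(3,4):P a4@(3,1):R
t=2: a0@(4,1):P a1@(3,2):P a2@(4,2):P a3@(3,0):P a4@(2,1):R
t=3: a0@(3,1):P a1@(2,2):P a2@(3,2):P a3@(2,0):P a4@(1,1):R
t=4: a0@(2,1):P a1@(1,2):P a2@(2,2):P a3@(1,0):P a4@(0,1):R
t=5: a0@(1,1):P a1@(0,2):P a2@(1,2):P a3@(0,0):P a4@(5,1):R
t=6: a0@(0,1):P a1@(5,2):P a2@(0,2):P a3@(5,0):P a4@(4,1):R
t=7: a0@(5,1):P a1@(4,2):P a2@(5,2):P a3@(4,0):P a4@(3,1):R
t=8: a0@(4,1):P a1@(3,2):P a2@(4,2):P a3@(3,0):P a4@(2,1):R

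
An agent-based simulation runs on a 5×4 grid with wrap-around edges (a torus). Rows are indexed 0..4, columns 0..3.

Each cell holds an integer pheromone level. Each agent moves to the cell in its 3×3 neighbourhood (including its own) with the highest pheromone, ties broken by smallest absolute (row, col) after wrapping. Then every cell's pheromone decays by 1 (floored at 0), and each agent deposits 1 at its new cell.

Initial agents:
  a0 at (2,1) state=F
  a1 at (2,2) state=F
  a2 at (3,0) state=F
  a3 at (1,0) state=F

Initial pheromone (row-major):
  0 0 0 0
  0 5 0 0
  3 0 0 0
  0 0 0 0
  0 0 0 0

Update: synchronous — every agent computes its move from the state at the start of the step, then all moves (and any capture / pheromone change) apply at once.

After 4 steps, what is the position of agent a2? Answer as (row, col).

(1, 1)

t=1: a0@(1,1) a1@(1,1) a2@(2,0) a3@(1,1) | pheromone: 0 0 0 0 / 0 7 0 0 / 3 0 0 0 / 0 0 0 0 / 0 0 0 0
t=2: a0@(1,1) a1@(1,1) a2@(1,1) a3@(1,1) | pheromone: 0 0 0 0 / 0 10 0 0 / 2 0 0 0 / 0 0 0 0 / 0 0 0 0
t=3: a0@(1,1) a1@(1,1) a2@(1,1) a3@(1,1) | pheromone: 0 0 0 0 / 0 13 0 0 / 1 0 0 0 / 0 0 0 0 / 0 0 0 0
t=4: a0@(1,1) a1@(1,1) a2@(1,1) a3@(1,1) | pheromone: 0 0 0 0 / 0 16 0 0 / 0 0 0 0 / 0 0 0 0 / 0 0 0 0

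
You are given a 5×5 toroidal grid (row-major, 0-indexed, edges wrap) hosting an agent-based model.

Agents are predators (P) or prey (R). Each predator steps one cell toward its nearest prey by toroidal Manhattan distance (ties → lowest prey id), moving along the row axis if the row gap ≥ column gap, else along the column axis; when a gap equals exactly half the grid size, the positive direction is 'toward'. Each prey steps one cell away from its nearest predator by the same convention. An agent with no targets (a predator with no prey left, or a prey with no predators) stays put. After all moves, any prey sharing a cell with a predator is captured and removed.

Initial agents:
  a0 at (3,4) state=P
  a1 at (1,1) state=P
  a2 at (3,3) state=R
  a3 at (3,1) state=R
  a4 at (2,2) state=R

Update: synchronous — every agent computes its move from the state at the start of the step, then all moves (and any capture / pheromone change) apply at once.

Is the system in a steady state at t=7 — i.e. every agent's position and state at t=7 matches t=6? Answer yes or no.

yes

t=1: a0@(3,3):P a1@(2,1):P a2@(3,2):R a3@(3,2):R a4@(3,2):R
t=2: a0@(3,2):P a1@(3,1):P
t=3: (unchanged — steady state)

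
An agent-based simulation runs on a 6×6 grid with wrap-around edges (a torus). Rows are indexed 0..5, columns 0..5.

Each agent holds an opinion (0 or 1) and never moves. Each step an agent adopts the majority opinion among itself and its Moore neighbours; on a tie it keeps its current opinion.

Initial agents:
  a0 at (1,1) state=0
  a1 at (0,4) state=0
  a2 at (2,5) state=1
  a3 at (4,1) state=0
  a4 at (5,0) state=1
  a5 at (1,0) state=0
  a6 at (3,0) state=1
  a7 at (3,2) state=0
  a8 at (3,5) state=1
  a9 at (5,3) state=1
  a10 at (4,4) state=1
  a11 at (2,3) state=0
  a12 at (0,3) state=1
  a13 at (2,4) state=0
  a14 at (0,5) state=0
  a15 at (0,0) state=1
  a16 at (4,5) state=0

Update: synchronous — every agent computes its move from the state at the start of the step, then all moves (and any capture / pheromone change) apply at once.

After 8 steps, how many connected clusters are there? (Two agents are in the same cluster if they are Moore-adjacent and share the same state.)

t=1: a0@(1,1):0 a1@(0,4):0 a2@(2,5):1 a3@(4,1):0 a4@(5,0):0 a5@(1,0):0 a6@(3,0):1 a7@(3,2):0 a8@(3,5):1 a9@(5,3):1 a10@(4,4):1 a11@(2,3):0 a12@(0,3):1 a13@(2,4):0 a14@(0,5):0 a15@(0,0):0 a16@(4,5):1
t=2: (unchanged — steady state)

2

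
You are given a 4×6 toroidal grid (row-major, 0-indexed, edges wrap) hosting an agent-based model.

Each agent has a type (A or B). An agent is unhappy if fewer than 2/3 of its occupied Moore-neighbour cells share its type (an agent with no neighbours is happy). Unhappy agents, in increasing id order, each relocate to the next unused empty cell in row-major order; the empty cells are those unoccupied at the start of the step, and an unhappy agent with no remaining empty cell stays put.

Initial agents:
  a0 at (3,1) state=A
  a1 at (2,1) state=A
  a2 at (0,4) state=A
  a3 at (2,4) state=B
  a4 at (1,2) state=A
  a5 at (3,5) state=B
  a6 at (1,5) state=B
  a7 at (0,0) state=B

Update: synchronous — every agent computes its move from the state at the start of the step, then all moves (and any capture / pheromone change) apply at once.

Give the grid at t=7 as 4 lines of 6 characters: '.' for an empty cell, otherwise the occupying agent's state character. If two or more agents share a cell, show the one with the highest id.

BAA...
..A..B
.A..B.
.....B

t=1: a0@(0,1):A a1@(2,1):A a2@(0,2):A a3@(2,4):B a4@(1,2):A a5@(3,5):B a6@(1,5):B a7@(0,0):B
t=2: (unchanged — steady state)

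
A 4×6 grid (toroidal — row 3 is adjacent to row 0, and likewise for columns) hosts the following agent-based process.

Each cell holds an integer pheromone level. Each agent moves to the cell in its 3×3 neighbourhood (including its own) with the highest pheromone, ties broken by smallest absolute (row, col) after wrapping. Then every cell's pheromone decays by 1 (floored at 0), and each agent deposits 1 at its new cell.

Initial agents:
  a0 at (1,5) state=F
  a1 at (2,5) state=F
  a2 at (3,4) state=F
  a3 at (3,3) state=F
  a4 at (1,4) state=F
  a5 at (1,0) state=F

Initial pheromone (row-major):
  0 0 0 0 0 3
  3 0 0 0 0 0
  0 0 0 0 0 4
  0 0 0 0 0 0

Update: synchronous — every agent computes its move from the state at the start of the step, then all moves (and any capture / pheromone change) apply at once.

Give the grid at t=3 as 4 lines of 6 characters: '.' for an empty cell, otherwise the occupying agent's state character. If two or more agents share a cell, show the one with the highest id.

t=1: a0@(2,5) a1@(2,5) a2@(2,5) a3@(0,2) a4@(2,5) a5@(2,5) | pheromone: 0 0 1 0 0 2 / 2 0 0 0 0 0 / 0 0 0 0 0 8 / 0 0 0 0 0 0
t=2: a0@(2,5) a1@(2,5) a2@(2,5) a3@(0,2) a4@(2,5) a5@(2,5) | pheromone: 0 0 1 0 0 1 / 1 0 0 0 0 0 / 0 0 0 0 0 12 / 0 0 0 0 0 0
t=3: a0@(2,5) a1@(2,5) a2@(2,5) a3@(0,2) a4@(2,5) a5@(2,5) | pheromone: 0 0 1 0 0 0 / 0 0 0 0 0 0 / 0 0 0 0 0 16 / 0 0 0 0 0 0

..F...
......
.....F
......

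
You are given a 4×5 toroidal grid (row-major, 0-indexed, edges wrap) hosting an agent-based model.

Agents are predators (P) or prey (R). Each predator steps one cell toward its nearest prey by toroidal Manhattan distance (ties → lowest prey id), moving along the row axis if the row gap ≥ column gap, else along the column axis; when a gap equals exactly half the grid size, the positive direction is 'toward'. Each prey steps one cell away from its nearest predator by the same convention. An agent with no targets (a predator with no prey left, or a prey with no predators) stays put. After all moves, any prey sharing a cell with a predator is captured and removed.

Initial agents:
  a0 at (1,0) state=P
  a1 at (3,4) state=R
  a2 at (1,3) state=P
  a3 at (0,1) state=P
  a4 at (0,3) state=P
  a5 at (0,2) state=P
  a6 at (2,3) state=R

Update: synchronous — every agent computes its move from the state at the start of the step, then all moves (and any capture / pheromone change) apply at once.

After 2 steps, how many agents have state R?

t=1: a0@(2,0):P a1@(2,4):R a2@(2,3):P a3@(0,0):P a4@(3,3):P a5@(0,3):P
t=2: a0@(2,4):P a2@(2,4):P a3@(1,0):P a4@(2,3):P a5@(1,3):P

0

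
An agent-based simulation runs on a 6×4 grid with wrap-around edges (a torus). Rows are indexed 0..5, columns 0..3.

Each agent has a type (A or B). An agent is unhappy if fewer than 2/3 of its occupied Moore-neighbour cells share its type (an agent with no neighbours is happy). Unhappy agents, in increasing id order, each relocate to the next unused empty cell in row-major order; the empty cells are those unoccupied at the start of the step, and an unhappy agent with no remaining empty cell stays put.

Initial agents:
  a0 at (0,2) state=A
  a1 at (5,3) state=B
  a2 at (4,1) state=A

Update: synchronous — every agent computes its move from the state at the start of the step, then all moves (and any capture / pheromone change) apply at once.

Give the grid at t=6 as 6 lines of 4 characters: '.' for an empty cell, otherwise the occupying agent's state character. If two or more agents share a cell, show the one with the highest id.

t=1: a0@(0,0):A a1@(0,1):B a2@(4,1):A
t=2: a0@(0,2):A a1@(0,3):B a2@(4,1):A
t=3: a0@(0,0):A a1@(0,1):B a2@(4,1):A
t=4: a0@(0,2):A a1@(0,3):B a2@(4,1):A
t=5: a0@(0,0):A a1@(0,1):B a2@(4,1):A
t=6: a0@(0,2):A a1@(0,3):B a2@(4,1):A

..AB
....
....
....
.A..
....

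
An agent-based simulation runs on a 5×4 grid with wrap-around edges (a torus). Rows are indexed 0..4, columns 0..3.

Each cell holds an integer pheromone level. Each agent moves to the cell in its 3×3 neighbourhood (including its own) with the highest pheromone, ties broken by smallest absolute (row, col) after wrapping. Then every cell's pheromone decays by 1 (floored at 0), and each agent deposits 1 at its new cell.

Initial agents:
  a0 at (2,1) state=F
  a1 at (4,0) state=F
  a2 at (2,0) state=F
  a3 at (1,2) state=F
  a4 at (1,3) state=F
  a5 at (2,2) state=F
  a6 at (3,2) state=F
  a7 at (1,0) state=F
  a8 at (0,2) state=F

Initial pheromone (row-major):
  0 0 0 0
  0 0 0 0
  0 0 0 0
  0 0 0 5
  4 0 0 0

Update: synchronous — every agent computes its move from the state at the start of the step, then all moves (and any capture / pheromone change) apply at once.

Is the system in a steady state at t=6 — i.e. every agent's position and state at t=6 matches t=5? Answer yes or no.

yes

t=1: a0@(1,0) a1@(3,3) a2@(3,3) a3@(0,1) a4@(0,0) a5@(3,3) a6@(3,3) a7@(0,0) a8@(0,1) | pheromone: 2 2 0 0 / 1 0 0 0 / 0 0 0 0 / 0 0 0 8 / 3 0 0 0
t=2: a0@(0,0) a1@(3,3) a2@(3,3) a3@(4,0) a4@(4,0) a5@(3,3) a6@(3,3) a7@(4,0) a8@(4,0) | pheromone: 2 1 0 0 / 0 0 0 0 / 0 0 0 0 / 0 0 0 11 / 6 0 0 0
t=3: a0@(4,0) a1@(3,3) a2@(3,3) a3@(3,3) a4@(3,3) a5@(3,3) a6@(3,3) a7@(3,3) a8@(3,3) | pheromone: 1 0 0 0 / 0 0 0 0 / 0 0 0 0 / 0 0 0 18 / 6 0 0 0
t=4: a0@(3,3) a1@(3,3) a2@(3,3) a3@(3,3) a4@(3,3) a5@(3,3) a6@(3,3) a7@(3,3) a8@(3,3) | pheromone: 0 0 0 0 / 0 0 0 0 / 0 0 0 0 / 0 0 0 26 / 5 0 0 0
t=5: a0@(3,3) a1@(3,3) a2@(3,3) a3@(3,3) a4@(3,3) a5@(3,3) a6@(3,3) a7@(3,3) a8@(3,3) | pheromone: 0 0 0 0 / 0 0 0 0 / 0 0 0 0 / 0 0 0 34 / 4 0 0 0
t=6: a0@(3,3) a1@(3,3) a2@(3,3) a3@(3,3) a4@(3,3) a5@(3,3) a6@(3,3) a7@(3,3) a8@(3,3) | pheromone: 0 0 0 0 / 0 0 0 0 / 0 0 0 0 / 0 0 0 42 / 3 0 0 0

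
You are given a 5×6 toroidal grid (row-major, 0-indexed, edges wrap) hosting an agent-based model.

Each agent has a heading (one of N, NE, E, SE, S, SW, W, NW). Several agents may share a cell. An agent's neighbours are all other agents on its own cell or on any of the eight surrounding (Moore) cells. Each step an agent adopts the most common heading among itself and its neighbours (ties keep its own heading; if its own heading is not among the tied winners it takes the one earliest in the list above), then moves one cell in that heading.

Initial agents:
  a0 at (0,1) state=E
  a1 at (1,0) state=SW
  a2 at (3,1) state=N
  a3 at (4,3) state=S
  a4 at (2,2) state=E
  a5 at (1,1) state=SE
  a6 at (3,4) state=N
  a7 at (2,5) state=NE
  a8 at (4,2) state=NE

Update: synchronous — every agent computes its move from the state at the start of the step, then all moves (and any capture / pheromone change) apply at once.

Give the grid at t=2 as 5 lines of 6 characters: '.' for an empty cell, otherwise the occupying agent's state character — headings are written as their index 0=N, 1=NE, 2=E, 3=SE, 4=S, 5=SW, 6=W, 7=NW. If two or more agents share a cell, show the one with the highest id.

.1.22.
.0.20.
....1.
....5.
......

t=1: a0@(0,2):E a1@(2,5):SW a2@(2,1):N a3@(0,3):S a4@(2,3):E a5@(1,2):E a6@(2,4):N a7@(1,0):NE a8@(3,3):NE
t=2: a0@(0,3):E a1@(3,4):SW a2@(1,1):N a3@(0,4):E a4@(2,4):E a5@(1,3):E a6@(1,4):N a7@(0,1):NE a8@(2,4):NE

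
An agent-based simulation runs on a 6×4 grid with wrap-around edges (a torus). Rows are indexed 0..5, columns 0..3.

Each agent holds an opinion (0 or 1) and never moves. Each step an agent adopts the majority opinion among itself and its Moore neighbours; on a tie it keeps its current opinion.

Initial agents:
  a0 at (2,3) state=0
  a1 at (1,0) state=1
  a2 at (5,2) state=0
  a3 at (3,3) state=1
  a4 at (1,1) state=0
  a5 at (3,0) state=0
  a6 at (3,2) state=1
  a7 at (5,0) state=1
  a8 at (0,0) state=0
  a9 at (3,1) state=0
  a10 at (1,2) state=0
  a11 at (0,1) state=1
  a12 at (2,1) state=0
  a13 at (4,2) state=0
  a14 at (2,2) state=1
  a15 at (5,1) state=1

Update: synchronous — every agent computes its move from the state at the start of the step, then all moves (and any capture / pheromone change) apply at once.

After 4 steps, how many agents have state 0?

12

t=1: a0@(2,3):1 a1@(1,0):0 a2@(5,2):0 a3@(3,3):1 a4@(1,1):0 a5@(3,0):0 a6@(3,2):0 a7@(5,0):1 a8@(0,0):1 a9@(3,1):0 a10@(1,2):0 a11@(0,1):1 a12@(2,1):0 a13@(4,2):0 a14@(2,2):0 a15@(5,1):1
t=2: a0@(2,3):0 a1@(1,0):0 a2@(5,2):0 a3@(3,3):0 a4@(1,1):0 a5@(3,0):0 a6@(3,2):0 a7@(5,0):1 a8@(0,0):1 a9@(3,1):0 a10@(1,2):0 a11@(0,1):1 a12@(2,1):0 a13@(4,2):0 a14@(2,2):0 a15@(5,1):1
t=3: (unchanged — steady state)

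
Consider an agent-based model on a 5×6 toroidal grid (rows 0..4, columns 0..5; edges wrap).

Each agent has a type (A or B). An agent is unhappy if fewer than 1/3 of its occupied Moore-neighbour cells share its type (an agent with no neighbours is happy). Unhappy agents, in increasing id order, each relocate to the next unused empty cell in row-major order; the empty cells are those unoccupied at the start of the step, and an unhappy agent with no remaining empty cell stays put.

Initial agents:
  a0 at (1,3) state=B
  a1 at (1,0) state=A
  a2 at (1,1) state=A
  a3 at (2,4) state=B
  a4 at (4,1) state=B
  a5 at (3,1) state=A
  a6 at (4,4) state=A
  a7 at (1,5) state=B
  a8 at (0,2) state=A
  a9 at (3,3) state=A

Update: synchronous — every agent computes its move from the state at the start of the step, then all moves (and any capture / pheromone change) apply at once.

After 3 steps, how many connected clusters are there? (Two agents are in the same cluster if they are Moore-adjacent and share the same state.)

t=1: a0@(1,3):B a1@(1,0):A a2@(1,1):A a3@(2,4):B a4@(0,0):B a5@(0,1):A a6@(4,4):A a7@(1,5):B a8@(0,2):A a9@(3,3):A
t=2: a0@(1,3):B a1@(1,0):A a2@(1,1):A a3@(2,4):B a4@(0,3):B a5@(0,1):A a6@(4,4):A a7@(1,5):B a8@(0,2):A a9@(3,3):A
t=3: (unchanged — steady state)

3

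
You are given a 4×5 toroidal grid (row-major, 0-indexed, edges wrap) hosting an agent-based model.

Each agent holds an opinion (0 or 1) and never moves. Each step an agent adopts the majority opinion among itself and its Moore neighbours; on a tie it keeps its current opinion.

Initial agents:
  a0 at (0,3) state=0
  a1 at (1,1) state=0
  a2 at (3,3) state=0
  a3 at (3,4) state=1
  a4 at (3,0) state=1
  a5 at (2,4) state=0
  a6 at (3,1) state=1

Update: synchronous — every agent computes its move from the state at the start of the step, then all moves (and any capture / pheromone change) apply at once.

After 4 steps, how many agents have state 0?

5

t=1: a0@(0,3):0 a1@(1,1):0 a2@(3,3):0 a3@(3,4):0 a4@(3,0):1 a5@(2,4):0 a6@(3,1):1
t=2: (unchanged — steady state)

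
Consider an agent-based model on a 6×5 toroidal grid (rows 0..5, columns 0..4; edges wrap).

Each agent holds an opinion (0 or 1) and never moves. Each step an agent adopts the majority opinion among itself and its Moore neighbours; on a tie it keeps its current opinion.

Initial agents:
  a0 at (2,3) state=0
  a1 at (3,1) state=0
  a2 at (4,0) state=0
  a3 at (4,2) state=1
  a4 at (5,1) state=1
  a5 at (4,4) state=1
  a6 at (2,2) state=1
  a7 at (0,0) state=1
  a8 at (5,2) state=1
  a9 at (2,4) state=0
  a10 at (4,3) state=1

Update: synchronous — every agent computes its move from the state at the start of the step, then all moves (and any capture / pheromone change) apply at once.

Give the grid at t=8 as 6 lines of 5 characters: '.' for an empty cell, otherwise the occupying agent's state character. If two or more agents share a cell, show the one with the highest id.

t=1: a0@(2,3):0 a1@(3,1):0 a2@(4,0):0 a3@(4,2):1 a4@(5,1):1 a5@(4,4):1 a6@(2,2):0 a7@(0,0):1 a8@(5,2):1 a9@(2,4):0 a10@(4,3):1
t=2: (unchanged — steady state)

1....
.....
..000
.0...
0.111
.11..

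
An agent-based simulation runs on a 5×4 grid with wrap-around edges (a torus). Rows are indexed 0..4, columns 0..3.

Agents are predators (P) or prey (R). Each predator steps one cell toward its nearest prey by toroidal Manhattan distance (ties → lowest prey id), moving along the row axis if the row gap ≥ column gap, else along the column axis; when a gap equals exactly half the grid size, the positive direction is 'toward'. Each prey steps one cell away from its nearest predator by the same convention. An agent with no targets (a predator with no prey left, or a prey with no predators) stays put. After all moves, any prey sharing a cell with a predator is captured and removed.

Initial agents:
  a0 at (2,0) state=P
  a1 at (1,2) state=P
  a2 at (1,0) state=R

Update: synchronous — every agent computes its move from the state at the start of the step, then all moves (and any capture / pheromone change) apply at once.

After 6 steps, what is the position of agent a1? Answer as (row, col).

t=1: a0@(1,0):P a1@(1,3):P a2@(0,0):R
t=2: a0@(0,0):P a1@(0,3):P a2@(4,0):R
t=3: a0@(4,0):P a1@(4,3):P a2@(3,0):R
t=4: a0@(3,0):P a1@(3,3):P a2@(2,0):R
t=5: a0@(2,0):P a1@(2,3):P a2@(1,0):R
t=6: a0@(1,0):P a1@(1,3):P a2@(0,0):R

(1, 3)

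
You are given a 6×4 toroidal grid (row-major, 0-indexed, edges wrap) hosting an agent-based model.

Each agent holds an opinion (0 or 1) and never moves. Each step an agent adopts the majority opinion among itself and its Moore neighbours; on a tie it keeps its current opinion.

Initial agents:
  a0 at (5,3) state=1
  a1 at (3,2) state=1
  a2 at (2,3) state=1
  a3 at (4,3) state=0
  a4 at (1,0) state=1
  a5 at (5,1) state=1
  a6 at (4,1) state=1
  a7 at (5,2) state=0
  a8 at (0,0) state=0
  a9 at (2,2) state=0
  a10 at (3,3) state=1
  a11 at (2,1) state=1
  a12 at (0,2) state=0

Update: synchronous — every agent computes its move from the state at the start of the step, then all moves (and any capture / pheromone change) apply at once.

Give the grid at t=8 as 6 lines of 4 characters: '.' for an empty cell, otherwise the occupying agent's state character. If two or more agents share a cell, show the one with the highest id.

t=1: a0@(5,3):0 a1@(3,2):1 a2@(2,3):1 a3@(4,3):1 a4@(1,0):1 a5@(5,1):0 a6@(4,1):1 a7@(5,2):0 a8@(0,0):1 a9@(2,2):1 a10@(3,3):1 a11@(2,1):1 a12@(0,2):0
t=2: (unchanged — steady state)

1.0.
1...
.111
..11
.1.1
.000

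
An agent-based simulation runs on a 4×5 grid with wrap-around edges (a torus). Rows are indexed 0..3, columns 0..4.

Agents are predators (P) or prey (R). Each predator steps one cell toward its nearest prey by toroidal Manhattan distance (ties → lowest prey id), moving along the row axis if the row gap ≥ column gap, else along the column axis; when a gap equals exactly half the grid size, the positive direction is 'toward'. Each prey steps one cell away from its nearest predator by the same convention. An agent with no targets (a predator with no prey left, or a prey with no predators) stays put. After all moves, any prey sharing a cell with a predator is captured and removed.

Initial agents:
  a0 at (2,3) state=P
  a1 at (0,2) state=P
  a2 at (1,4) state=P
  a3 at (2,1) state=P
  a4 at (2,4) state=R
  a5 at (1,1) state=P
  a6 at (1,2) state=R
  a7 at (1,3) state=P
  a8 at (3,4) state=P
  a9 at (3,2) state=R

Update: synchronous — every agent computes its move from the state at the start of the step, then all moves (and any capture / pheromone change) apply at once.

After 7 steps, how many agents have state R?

t=1: a0@(2,4):P a1@(1,2):P a2@(2,4):P a3@(2,0):P a5@(1,2):P a6@(2,2):R a7@(1,2):P a8@(2,4):P a9@(2,2):R
t=2: a0@(2,3):P a1@(2,2):P a2@(2,3):P a3@(2,1):P a5@(2,2):P a6@(3,2):R a7@(2,2):P a8@(2,3):P a9@(3,2):R
t=3: a0@(3,3):P a1@(3,2):P a2@(3,3):P a3@(3,1):P a5@(3,2):P a6@(0,2):R a7@(3,2):P a8@(3,3):P a9@(0,2):R
t=4: a0@(0,3):P a1@(0,2):P a2@(0,3):P a3@(0,1):P a5@(0,2):P a6@(1,2):R a7@(0,2):P a8@(0,3):P a9@(1,2):R
t=5: a0@(1,3):P a1@(1,2):P a2@(1,3):P a3@(1,1):P a5@(1,2):P a6@(2,2):R a7@(1,2):P a8@(1,3):P a9@(2,2):R
t=6: a0@(2,3):P a1@(2,2):P a2@(2,3):P a3@(2,1):P a5@(2,2):P a6@(3,2):R a7@(2,2):P a8@(2,3):P a9@(3,2):R
t=7: a0@(3,3):P a1@(3,2):P a2@(3,3):P a3@(3,1):P a5@(3,2):P a6@(0,2):R a7@(3,2):P a8@(3,3):P a9@(0,2):R

2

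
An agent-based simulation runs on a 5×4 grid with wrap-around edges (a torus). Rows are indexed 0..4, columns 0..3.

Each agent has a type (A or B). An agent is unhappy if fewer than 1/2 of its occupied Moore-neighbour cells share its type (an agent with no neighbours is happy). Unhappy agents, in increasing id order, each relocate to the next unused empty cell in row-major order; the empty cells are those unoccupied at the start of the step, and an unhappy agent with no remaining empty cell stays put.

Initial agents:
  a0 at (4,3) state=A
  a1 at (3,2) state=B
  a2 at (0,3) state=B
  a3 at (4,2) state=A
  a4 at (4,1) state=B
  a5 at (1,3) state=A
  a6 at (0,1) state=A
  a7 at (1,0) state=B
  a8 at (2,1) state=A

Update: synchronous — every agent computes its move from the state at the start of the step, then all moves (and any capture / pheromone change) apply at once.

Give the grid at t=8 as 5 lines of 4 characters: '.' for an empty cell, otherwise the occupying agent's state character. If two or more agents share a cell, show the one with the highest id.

t=1: a0@(0,0):A a1@(0,2):B a2@(1,1):B a3@(1,2):A a4@(2,0):B a5@(2,2):A a6@(2,3):A a7@(3,0):B a8@(3,1):A
t=2: a0@(0,1):A a1@(0,2):B a2@(0,3):B a3@(1,2):A a4@(2,0):B a5@(2,2):A a6@(2,3):A a7@(1,0):B a8@(1,3):A
t=3: a0@(0,0):A a1@(1,1):B a2@(0,3):B a3@(1,2):A a4@(2,1):B a5@(2,2):A a6@(2,3):A a7@(3,0):B a8@(3,1):A
t=4: a0@(0,1):A a1@(0,2):B a2@(1,0):B a3@(1,3):A a4@(2,0):B a5@(2,2):A a6@(2,3):A a7@(3,2):B a8@(3,3):A
t=5: a0@(0,0):A a1@(0,3):B a2@(1,1):B a3@(1,2):A a4@(2,1):B a5@(2,2):A a6@(2,3):A a7@(3,0):B a8@(3,3):A
t=6: a0@(0,1):A a1@(0,2):B a2@(1,0):B a3@(1,3):A a4@(2,1):B a5@(2,2):A a6@(2,3):A a7@(2,0):B a8@(3,3):A
t=7: a0@(0,0):A a1@(0,3):B a2@(1,1):B a3@(1,2):A a4@(2,1):B a5@(2,2):A a6@(2,3):A a7@(3,0):B a8@(3,3):A
t=8: a0@(0,1):A a1@(0,2):B a2@(1,0):B a3@(1,3):A a4@(2,1):B a5@(2,2):A a6@(2,3):A a7@(2,0):B a8@(3,3):A

.AB.
B..A
BBAA
...A
....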